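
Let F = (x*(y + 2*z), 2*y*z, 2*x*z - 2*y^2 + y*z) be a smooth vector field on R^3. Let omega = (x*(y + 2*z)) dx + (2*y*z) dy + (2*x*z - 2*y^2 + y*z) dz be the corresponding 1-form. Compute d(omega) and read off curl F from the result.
d(omega) = (-6*y + z) dy ∧ dz + (2*x - 2*z) dz ∧ dx + (-x) dx ∧ dy; curl F = (-6*y + z, 2*x - 2*z, -x)

d omega = sum_{i<j} (∂f_j/∂x_i - ∂f_i/∂x_j) dx_i ∧ dx_j. Under the identification (dy ∧ dz, dz ∧ dx, dx ∧ dy) ↔ (e_x, e_y, e_z), the coefficients are exactly the components of curl F. Compute:
  ∂R/∂y - ∂Q/∂z = (-4*y + z) - (2*y) = -6*y + z
  ∂P/∂z - ∂R/∂x = (2*x) - (2*z) = 2*x - 2*z
  ∂Q/∂x - ∂P/∂y = (0) - (x) = -x.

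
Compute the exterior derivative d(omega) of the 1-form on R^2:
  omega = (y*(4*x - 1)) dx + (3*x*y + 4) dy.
d(omega) = (-4*x + 3*y + 1) dx ∧ dy

For a 1-form omega = sum_i f_i dx_i, the exterior derivative is
  d(omega) = sum_{i < j} (∂f_j/∂x_i - ∂f_i/∂x_j) dx_i ∧ dx_j.
  coefficient of dx ∧ dy: ∂f_2/∂x - ∂f_1/∂y = ∂(3*x*y + 4)/∂x - ∂(y*(4*x - 1))/∂y = -4*x + 3*y + 1
Assembling: d(omega) = (-4*x + 3*y + 1) dx ∧ dy.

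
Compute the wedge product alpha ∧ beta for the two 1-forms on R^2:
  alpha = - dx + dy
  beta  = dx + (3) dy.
alpha ∧ beta = (-4) dx ∧ dy

Distribute the wedge, using dx_i ∧ dx_j = -dx_j ∧ dx_i and dx_i ∧ dx_i = 0. For each pair (i, j) with i < j, the coefficient of dx_i ∧ dx_j in alpha ∧ beta is (alpha_i * beta_j - alpha_j * beta_i). Collecting: alpha ∧ beta = (-4) dx ∧ dy.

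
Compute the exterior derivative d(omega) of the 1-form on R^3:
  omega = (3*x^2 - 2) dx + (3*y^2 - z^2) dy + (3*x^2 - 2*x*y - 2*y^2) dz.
d(omega) = (6*x - 2*y) dx ∧ dz + (-2*x - 4*y + 2*z) dy ∧ dz

For a 1-form omega = sum_i f_i dx_i, the exterior derivative is
  d(omega) = sum_{i < j} (∂f_j/∂x_i - ∂f_i/∂x_j) dx_i ∧ dx_j.
  coefficient of dx ∧ dz: ∂f_3/∂x - ∂f_1/∂z = ∂(3*x^2 - 2*x*y - 2*y^2)/∂x - ∂(3*x^2 - 2)/∂z = 6*x - 2*y
  coefficient of dy ∧ dz: ∂f_3/∂y - ∂f_2/∂z = ∂(3*x^2 - 2*x*y - 2*y^2)/∂y - ∂(3*y^2 - z^2)/∂z = -2*x - 4*y + 2*z
Assembling: d(omega) = (6*x - 2*y) dx ∧ dz + (-2*x - 4*y + 2*z) dy ∧ dz.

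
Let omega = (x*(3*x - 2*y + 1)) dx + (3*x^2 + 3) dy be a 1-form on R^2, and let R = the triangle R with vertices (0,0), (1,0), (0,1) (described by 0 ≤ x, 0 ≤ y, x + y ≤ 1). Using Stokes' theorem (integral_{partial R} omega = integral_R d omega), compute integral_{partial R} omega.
integral_(partial R) omega = 4/3

Stokes: integral_partial_R omega = integral_R d omega with d omega = (∂Q/∂x - ∂P/∂y) dx ∧ dy.
  ∂Q/∂x = 6*x
  ∂P/∂y = -2*x
  integrand = ∂Q/∂x - ∂P/∂y = 8*x.
Integrating over R: integral_0^1 integral_0^{1-x} (8*x) dy dx = 4/3.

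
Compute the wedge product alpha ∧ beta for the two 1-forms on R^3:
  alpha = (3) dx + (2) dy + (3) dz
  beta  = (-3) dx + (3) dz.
alpha ∧ beta = (18) dx ∧ dz + (6) dx ∧ dy + (6) dy ∧ dz

Distribute the wedge, using dx_i ∧ dx_j = -dx_j ∧ dx_i and dx_i ∧ dx_i = 0. For each pair (i, j) with i < j, the coefficient of dx_i ∧ dx_j in alpha ∧ beta is (alpha_i * beta_j - alpha_j * beta_i). Collecting: alpha ∧ beta = (18) dx ∧ dz + (6) dx ∧ dy + (6) dy ∧ dz.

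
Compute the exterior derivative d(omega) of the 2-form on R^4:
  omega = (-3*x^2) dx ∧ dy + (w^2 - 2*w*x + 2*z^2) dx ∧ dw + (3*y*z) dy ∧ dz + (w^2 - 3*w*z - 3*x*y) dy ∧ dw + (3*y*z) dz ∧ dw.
d(omega) = (-4*z) dx ∧ dz ∧ dw + (-3*y) dx ∧ dy ∧ dw + (3*w + 3*z) dy ∧ dz ∧ dw

For a 2-form omega = sum_{i<j} g_{ij} dx_i ∧ dx_j, the exterior derivative is
  d(omega) = sum_{i<j} d(g_{ij}) ∧ dx_i ∧ dx_j = sum_{i<j, k} (∂g_{ij}/∂x_k) dx_k ∧ dx_i ∧ dx_j.
Expand each term, using dx_k ∧ dx_i ∧ dx_j = sgn(permutation) dx_{(a)} ∧ dx_{(b)} ∧ dx_{(c)} with (a < b < c) sorted:
  d(w^2 - 2*w*x + 2*z^2) includes (∂/∂z)(w^2 - 2*w*x + 2*z^2) dz = (4*z) dz, which multiplied by dx ∧ dw gives (-4*z) dx ∧ dz ∧ dw
  d(w^2 - 3*w*z - 3*x*y) includes (∂/∂x)(w^2 - 3*w*z - 3*x*y) dx = (-3*y) dx, which multiplied by dy ∧ dw gives (-3*y) dx ∧ dy ∧ dw
  d(w^2 - 3*w*z - 3*x*y) includes (∂/∂z)(w^2 - 3*w*z - 3*x*y) dz = (-3*w) dz, which multiplied by dy ∧ dw gives (3*w) dy ∧ dz ∧ dw
  d(3*y*z) includes (∂/∂y)(3*y*z) dy = (3*z) dy, which multiplied by dz ∧ dw gives (3*z) dy ∧ dz ∧ dw
Collecting like 3-forms: d(omega) = (-4*z) dx ∧ dz ∧ dw + (-3*y) dx ∧ dy ∧ dw + (3*w + 3*z) dy ∧ dz ∧ dw.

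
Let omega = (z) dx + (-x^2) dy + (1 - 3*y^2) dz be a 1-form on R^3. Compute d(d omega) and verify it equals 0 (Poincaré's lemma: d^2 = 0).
d(d omega) = 0

Step 1: d omega = sum_{i<j} (∂f_j/∂x_i - ∂f_i/∂x_j) dx_i ∧ dx_j:
  coeff of dx ∧ dy: -2*x
  coeff of dx ∧ dz: -1
  coeff of dy ∧ dz: -6*y
Step 2: Apply d again to each 2-form coefficient. The only possible 3-form in R^3 is dx ∧ dy ∧ dz, with coefficient
  ∂(coeff of dy∧dz)/∂x - ∂(coeff of dx∧dz)/∂y + ∂(coeff of dx∧dy)/∂z
  = ∂/∂x (-6*y) - ∂/∂y (-1) + ∂/∂z (-2*x).
Each of these terms simplifies to sums of mixed partials that cancel in pairs. The result is 0 (by equality of mixed partials for smooth functions — Schwarz / Clairaut).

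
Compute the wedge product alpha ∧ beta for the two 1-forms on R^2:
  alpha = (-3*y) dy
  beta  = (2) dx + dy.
alpha ∧ beta = (6*y) dx ∧ dy

Distribute the wedge, using dx_i ∧ dx_j = -dx_j ∧ dx_i and dx_i ∧ dx_i = 0. For each pair (i, j) with i < j, the coefficient of dx_i ∧ dx_j in alpha ∧ beta is (alpha_i * beta_j - alpha_j * beta_i). Collecting: alpha ∧ beta = (6*y) dx ∧ dy.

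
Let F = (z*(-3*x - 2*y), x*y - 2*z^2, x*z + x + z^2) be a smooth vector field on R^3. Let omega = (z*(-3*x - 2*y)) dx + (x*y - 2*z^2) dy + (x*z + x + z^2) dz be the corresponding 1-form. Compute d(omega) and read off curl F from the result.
d(omega) = (4*z) dy ∧ dz + (-3*x - 2*y - z - 1) dz ∧ dx + (y + 2*z) dx ∧ dy; curl F = (4*z, -3*x - 2*y - z - 1, y + 2*z)

d omega = sum_{i<j} (∂f_j/∂x_i - ∂f_i/∂x_j) dx_i ∧ dx_j. Under the identification (dy ∧ dz, dz ∧ dx, dx ∧ dy) ↔ (e_x, e_y, e_z), the coefficients are exactly the components of curl F. Compute:
  ∂R/∂y - ∂Q/∂z = (0) - (-4*z) = 4*z
  ∂P/∂z - ∂R/∂x = (-3*x - 2*y) - (z + 1) = -3*x - 2*y - z - 1
  ∂Q/∂x - ∂P/∂y = (y) - (-2*z) = y + 2*z.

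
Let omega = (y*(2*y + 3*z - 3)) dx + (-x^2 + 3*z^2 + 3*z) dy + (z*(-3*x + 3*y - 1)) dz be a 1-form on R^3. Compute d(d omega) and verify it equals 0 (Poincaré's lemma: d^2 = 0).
d(d omega) = 0

Step 1: d omega = sum_{i<j} (∂f_j/∂x_i - ∂f_i/∂x_j) dx_i ∧ dx_j:
  coeff of dx ∧ dy: -2*x - 4*y - 3*z + 3
  coeff of dx ∧ dz: -3*y - 3*z
  coeff of dy ∧ dz: -3*z - 3
Step 2: Apply d again to each 2-form coefficient. The only possible 3-form in R^3 is dx ∧ dy ∧ dz, with coefficient
  ∂(coeff of dy∧dz)/∂x - ∂(coeff of dx∧dz)/∂y + ∂(coeff of dx∧dy)/∂z
  = ∂/∂x (-3*z - 3) - ∂/∂y (-3*y - 3*z) + ∂/∂z (-2*x - 4*y - 3*z + 3).
Each of these terms simplifies to sums of mixed partials that cancel in pairs. The result is 0 (by equality of mixed partials for smooth functions — Schwarz / Clairaut).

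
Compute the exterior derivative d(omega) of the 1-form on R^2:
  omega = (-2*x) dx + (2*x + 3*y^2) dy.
d(omega) = (2) dx ∧ dy

For a 1-form omega = sum_i f_i dx_i, the exterior derivative is
  d(omega) = sum_{i < j} (∂f_j/∂x_i - ∂f_i/∂x_j) dx_i ∧ dx_j.
  coefficient of dx ∧ dy: ∂f_2/∂x - ∂f_1/∂y = ∂(2*x + 3*y^2)/∂x - ∂(-2*x)/∂y = 2
Assembling: d(omega) = (2) dx ∧ dy.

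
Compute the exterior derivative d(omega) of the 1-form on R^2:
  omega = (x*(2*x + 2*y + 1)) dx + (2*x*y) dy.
d(omega) = (-2*x + 2*y) dx ∧ dy

For a 1-form omega = sum_i f_i dx_i, the exterior derivative is
  d(omega) = sum_{i < j} (∂f_j/∂x_i - ∂f_i/∂x_j) dx_i ∧ dx_j.
  coefficient of dx ∧ dy: ∂f_2/∂x - ∂f_1/∂y = ∂(2*x*y)/∂x - ∂(x*(2*x + 2*y + 1))/∂y = -2*x + 2*y
Assembling: d(omega) = (-2*x + 2*y) dx ∧ dy.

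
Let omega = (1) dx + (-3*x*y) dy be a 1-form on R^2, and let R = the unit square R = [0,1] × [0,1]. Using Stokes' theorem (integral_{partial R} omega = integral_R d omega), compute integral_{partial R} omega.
integral_(partial R) omega = -3/2

Stokes: integral_partial_R omega = integral_R d omega with d omega = (∂Q/∂x - ∂P/∂y) dx ∧ dy.
  ∂Q/∂x = -3*y
  ∂P/∂y = 0
  integrand = ∂Q/∂x - ∂P/∂y = -3*y.
Integrating over R: integral_0^1 integral_0^1 (-3*y) dx dy = -3/2.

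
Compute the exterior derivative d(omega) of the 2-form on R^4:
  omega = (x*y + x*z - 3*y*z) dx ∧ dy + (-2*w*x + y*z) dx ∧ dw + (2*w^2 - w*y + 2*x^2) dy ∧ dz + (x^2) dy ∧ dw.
d(omega) = (5*x - 3*y) dx ∧ dy ∧ dz + (2*x - z) dx ∧ dy ∧ dw + (-y) dx ∧ dz ∧ dw + (4*w - y) dy ∧ dz ∧ dw

For a 2-form omega = sum_{i<j} g_{ij} dx_i ∧ dx_j, the exterior derivative is
  d(omega) = sum_{i<j} d(g_{ij}) ∧ dx_i ∧ dx_j = sum_{i<j, k} (∂g_{ij}/∂x_k) dx_k ∧ dx_i ∧ dx_j.
Expand each term, using dx_k ∧ dx_i ∧ dx_j = sgn(permutation) dx_{(a)} ∧ dx_{(b)} ∧ dx_{(c)} with (a < b < c) sorted:
  d(x*y + x*z - 3*y*z) includes (∂/∂z)(x*y + x*z - 3*y*z) dz = (x - 3*y) dz, which multiplied by dx ∧ dy gives (x - 3*y) dx ∧ dy ∧ dz
  d(-2*w*x + y*z) includes (∂/∂y)(-2*w*x + y*z) dy = (z) dy, which multiplied by dx ∧ dw gives (-z) dx ∧ dy ∧ dw
  d(-2*w*x + y*z) includes (∂/∂z)(-2*w*x + y*z) dz = (y) dz, which multiplied by dx ∧ dw gives (-y) dx ∧ dz ∧ dw
  d(2*w^2 - w*y + 2*x^2) includes (∂/∂x)(2*w^2 - w*y + 2*x^2) dx = (4*x) dx, which multiplied by dy ∧ dz gives (4*x) dx ∧ dy ∧ dz
  d(2*w^2 - w*y + 2*x^2) includes (∂/∂w)(2*w^2 - w*y + 2*x^2) dw = (4*w - y) dw, which multiplied by dy ∧ dz gives (4*w - y) dy ∧ dz ∧ dw
  d(x^2) includes (∂/∂x)(x^2) dx = (2*x) dx, which multiplied by dy ∧ dw gives (2*x) dx ∧ dy ∧ dw
Collecting like 3-forms: d(omega) = (5*x - 3*y) dx ∧ dy ∧ dz + (2*x - z) dx ∧ dy ∧ dw + (-y) dx ∧ dz ∧ dw + (4*w - y) dy ∧ dz ∧ dw.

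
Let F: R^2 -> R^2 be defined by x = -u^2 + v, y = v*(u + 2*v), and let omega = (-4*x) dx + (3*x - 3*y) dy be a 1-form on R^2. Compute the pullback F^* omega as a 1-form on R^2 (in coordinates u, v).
F^* omega = (-8*u^3 - 3*u^2*v - 3*u*v^2 + 8*u*v - 6*v^3 + 3*v^2) du + (-3*u^3 - 15*u^2*v + 4*u^2 - 18*u*v^2 + 3*u*v - 24*v^3 + 12*v^2 - 4*v) dv

Using F^*(f dg) = (f ∘ F) d(g ∘ F), substitute each coordinate x_i by F_i(u, v) in f_i, and replace dx_i by d F_i = (∂F_i/∂u) du + (∂F_i/∂v) dv.
  For the x component: f_1(F) = 4*u^2 - 4*v; d F_1 = (-2*u) du + (1) dv
  For the y component: f_2(F) = -3*u^2 - 3*u*v - 6*v^2 + 3*v; d F_2 = (v) du + (u + 4*v) dv
Combining and collecting du, dv coefficients:
  coeff of du: -8*u^3 - 3*u^2*v - 3*u*v^2 + 8*u*v - 6*v^3 + 3*v^2
  coeff of dv: -3*u^3 - 15*u^2*v + 4*u^2 - 18*u*v^2 + 3*u*v - 24*v^3 + 12*v^2 - 4*v
F^* omega = (-8*u^3 - 3*u^2*v - 3*u*v^2 + 8*u*v - 6*v^3 + 3*v^2) du + (-3*u^3 - 15*u^2*v + 4*u^2 - 18*u*v^2 + 3*u*v - 24*v^3 + 12*v^2 - 4*v) dv.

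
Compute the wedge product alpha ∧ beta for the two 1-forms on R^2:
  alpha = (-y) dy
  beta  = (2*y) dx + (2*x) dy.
alpha ∧ beta = (2*y^2) dx ∧ dy

Distribute the wedge, using dx_i ∧ dx_j = -dx_j ∧ dx_i and dx_i ∧ dx_i = 0. For each pair (i, j) with i < j, the coefficient of dx_i ∧ dx_j in alpha ∧ beta is (alpha_i * beta_j - alpha_j * beta_i). Collecting: alpha ∧ beta = (2*y^2) dx ∧ dy.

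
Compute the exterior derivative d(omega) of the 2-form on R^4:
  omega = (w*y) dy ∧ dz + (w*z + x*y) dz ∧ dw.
d(omega) = (x + y) dy ∧ dz ∧ dw + (y) dx ∧ dz ∧ dw

For a 2-form omega = sum_{i<j} g_{ij} dx_i ∧ dx_j, the exterior derivative is
  d(omega) = sum_{i<j} d(g_{ij}) ∧ dx_i ∧ dx_j = sum_{i<j, k} (∂g_{ij}/∂x_k) dx_k ∧ dx_i ∧ dx_j.
Expand each term, using dx_k ∧ dx_i ∧ dx_j = sgn(permutation) dx_{(a)} ∧ dx_{(b)} ∧ dx_{(c)} with (a < b < c) sorted:
  d(w*y) includes (∂/∂w)(w*y) dw = (y) dw, which multiplied by dy ∧ dz gives (y) dy ∧ dz ∧ dw
  d(w*z + x*y) includes (∂/∂x)(w*z + x*y) dx = (y) dx, which multiplied by dz ∧ dw gives (y) dx ∧ dz ∧ dw
  d(w*z + x*y) includes (∂/∂y)(w*z + x*y) dy = (x) dy, which multiplied by dz ∧ dw gives (x) dy ∧ dz ∧ dw
Collecting like 3-forms: d(omega) = (x + y) dy ∧ dz ∧ dw + (y) dx ∧ dz ∧ dw.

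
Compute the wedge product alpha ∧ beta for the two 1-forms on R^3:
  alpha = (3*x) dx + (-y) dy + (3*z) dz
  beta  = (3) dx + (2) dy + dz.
alpha ∧ beta = (6*x + 3*y) dx ∧ dy + (3*x - 9*z) dx ∧ dz + (-y - 6*z) dy ∧ dz

Distribute the wedge, using dx_i ∧ dx_j = -dx_j ∧ dx_i and dx_i ∧ dx_i = 0. For each pair (i, j) with i < j, the coefficient of dx_i ∧ dx_j in alpha ∧ beta is (alpha_i * beta_j - alpha_j * beta_i). Collecting: alpha ∧ beta = (6*x + 3*y) dx ∧ dy + (3*x - 9*z) dx ∧ dz + (-y - 6*z) dy ∧ dz.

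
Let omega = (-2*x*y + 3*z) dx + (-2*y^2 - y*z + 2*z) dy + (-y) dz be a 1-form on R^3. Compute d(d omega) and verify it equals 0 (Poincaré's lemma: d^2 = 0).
d(d omega) = 0

Step 1: d omega = sum_{i<j} (∂f_j/∂x_i - ∂f_i/∂x_j) dx_i ∧ dx_j:
  coeff of dx ∧ dy: 2*x
  coeff of dx ∧ dz: -3
  coeff of dy ∧ dz: y - 3
Step 2: Apply d again to each 2-form coefficient. The only possible 3-form in R^3 is dx ∧ dy ∧ dz, with coefficient
  ∂(coeff of dy∧dz)/∂x - ∂(coeff of dx∧dz)/∂y + ∂(coeff of dx∧dy)/∂z
  = ∂/∂x (y - 3) - ∂/∂y (-3) + ∂/∂z (2*x).
Each of these terms simplifies to sums of mixed partials that cancel in pairs. The result is 0 (by equality of mixed partials for smooth functions — Schwarz / Clairaut).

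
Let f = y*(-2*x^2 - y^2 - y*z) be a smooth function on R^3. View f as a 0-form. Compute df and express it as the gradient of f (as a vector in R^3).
df = (-4*x*y) dx + (-2*x^2 - 3*y^2 - 2*y*z) dy + (-y^2) dz; grad f = (-4*x*y, -2*x^2 - 3*y^2 - 2*y*z, -y^2)

For a 0-form f, d f = (∂f/∂x) dx + (∂f/∂y) dy + (∂f/∂z) dz. The components of the vector representation are exactly the entries of grad f in Cartesian coordinates:
  ∂f/∂x = -4*x*y
  ∂f/∂y = -2*x^2 - 3*y^2 - 2*y*z
  ∂f/∂z = -y^2.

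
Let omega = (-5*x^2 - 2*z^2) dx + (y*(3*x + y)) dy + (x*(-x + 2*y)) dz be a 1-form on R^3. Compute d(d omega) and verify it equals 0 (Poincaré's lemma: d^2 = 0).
d(d omega) = 0

Step 1: d omega = sum_{i<j} (∂f_j/∂x_i - ∂f_i/∂x_j) dx_i ∧ dx_j:
  coeff of dx ∧ dy: 3*y
  coeff of dx ∧ dz: -2*x + 2*y + 4*z
  coeff of dy ∧ dz: 2*x
Step 2: Apply d again to each 2-form coefficient. The only possible 3-form in R^3 is dx ∧ dy ∧ dz, with coefficient
  ∂(coeff of dy∧dz)/∂x - ∂(coeff of dx∧dz)/∂y + ∂(coeff of dx∧dy)/∂z
  = ∂/∂x (2*x) - ∂/∂y (-2*x + 2*y + 4*z) + ∂/∂z (3*y).
Each of these terms simplifies to sums of mixed partials that cancel in pairs. The result is 0 (by equality of mixed partials for smooth functions — Schwarz / Clairaut).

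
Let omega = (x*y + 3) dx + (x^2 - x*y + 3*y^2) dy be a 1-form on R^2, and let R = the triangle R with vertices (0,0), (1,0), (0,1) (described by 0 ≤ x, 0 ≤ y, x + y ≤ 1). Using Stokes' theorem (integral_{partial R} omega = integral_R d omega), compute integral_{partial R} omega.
integral_(partial R) omega = 0

Stokes: integral_partial_R omega = integral_R d omega with d omega = (∂Q/∂x - ∂P/∂y) dx ∧ dy.
  ∂Q/∂x = 2*x - y
  ∂P/∂y = x
  integrand = ∂Q/∂x - ∂P/∂y = x - y.
Integrating over R: integral_0^1 integral_0^{1-x} (x - y) dy dx = 0.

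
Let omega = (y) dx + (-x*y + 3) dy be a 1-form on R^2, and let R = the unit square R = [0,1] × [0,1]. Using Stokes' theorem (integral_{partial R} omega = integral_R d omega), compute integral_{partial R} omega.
integral_(partial R) omega = -3/2

Stokes: integral_partial_R omega = integral_R d omega with d omega = (∂Q/∂x - ∂P/∂y) dx ∧ dy.
  ∂Q/∂x = -y
  ∂P/∂y = 1
  integrand = ∂Q/∂x - ∂P/∂y = -y - 1.
Integrating over R: integral_0^1 integral_0^1 (-y - 1) dx dy = -3/2.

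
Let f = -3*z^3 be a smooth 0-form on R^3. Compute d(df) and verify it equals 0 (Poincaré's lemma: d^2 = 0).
d(df) = 0

Step 1: df = sum_i (∂f/∂x_i) dx_i = (0) dx + (0) dy + (-9*z^2) dz.
Step 2: Apply d again. Using the 1-form formula, the coefficient of dx ∧ dy in d(df) is ∂^2 f/∂x ∂y - ∂^2 f/∂y ∂x = (0) - (0) = 0 (equality of mixed partials for smooth f).
Similarly for dx ∧ dz and dy ∧ dz — all coefficients vanish. So d(df) = 0.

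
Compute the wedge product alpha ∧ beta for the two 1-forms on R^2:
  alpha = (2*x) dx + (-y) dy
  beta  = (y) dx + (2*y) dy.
alpha ∧ beta = (y*(4*x + y)) dx ∧ dy

Distribute the wedge, using dx_i ∧ dx_j = -dx_j ∧ dx_i and dx_i ∧ dx_i = 0. For each pair (i, j) with i < j, the coefficient of dx_i ∧ dx_j in alpha ∧ beta is (alpha_i * beta_j - alpha_j * beta_i). Collecting: alpha ∧ beta = (y*(4*x + y)) dx ∧ dy.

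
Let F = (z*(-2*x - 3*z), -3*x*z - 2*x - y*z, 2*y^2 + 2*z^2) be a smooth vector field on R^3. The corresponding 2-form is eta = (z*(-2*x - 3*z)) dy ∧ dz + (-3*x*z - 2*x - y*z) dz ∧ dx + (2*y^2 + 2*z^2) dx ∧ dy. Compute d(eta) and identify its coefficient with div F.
d(eta) = (z) dx ∧ dy ∧ dz; div F = z

For a 2-form in R^3 of the form above, applying d gives a 3-form with coefficient ∂P/∂x + ∂Q/∂y + ∂R/∂z:
  ∂P/∂x = -2*z
  ∂Q/∂y = -z
  ∂R/∂z = 4*z
Sum = z, which is exactly div F.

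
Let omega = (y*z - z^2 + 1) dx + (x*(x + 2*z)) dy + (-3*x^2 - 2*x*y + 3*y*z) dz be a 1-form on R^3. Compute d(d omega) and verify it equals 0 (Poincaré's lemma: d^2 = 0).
d(d omega) = 0

Step 1: d omega = sum_{i<j} (∂f_j/∂x_i - ∂f_i/∂x_j) dx_i ∧ dx_j:
  coeff of dx ∧ dy: 2*x + z
  coeff of dx ∧ dz: -6*x - 3*y + 2*z
  coeff of dy ∧ dz: -4*x + 3*z
Step 2: Apply d again to each 2-form coefficient. The only possible 3-form in R^3 is dx ∧ dy ∧ dz, with coefficient
  ∂(coeff of dy∧dz)/∂x - ∂(coeff of dx∧dz)/∂y + ∂(coeff of dx∧dy)/∂z
  = ∂/∂x (-4*x + 3*z) - ∂/∂y (-6*x - 3*y + 2*z) + ∂/∂z (2*x + z).
Each of these terms simplifies to sums of mixed partials that cancel in pairs. The result is 0 (by equality of mixed partials for smooth functions — Schwarz / Clairaut).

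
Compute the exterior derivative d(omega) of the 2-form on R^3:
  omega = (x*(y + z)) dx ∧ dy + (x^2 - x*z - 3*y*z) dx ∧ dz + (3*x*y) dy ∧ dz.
d(omega) = (x + 3*y + 3*z) dx ∧ dy ∧ dz

For a 2-form omega = sum_{i<j} g_{ij} dx_i ∧ dx_j, the exterior derivative is
  d(omega) = sum_{i<j} d(g_{ij}) ∧ dx_i ∧ dx_j = sum_{i<j, k} (∂g_{ij}/∂x_k) dx_k ∧ dx_i ∧ dx_j.
Expand each term, using dx_k ∧ dx_i ∧ dx_j = sgn(permutation) dx_{(a)} ∧ dx_{(b)} ∧ dx_{(c)} with (a < b < c) sorted:
  d(x*(y + z)) includes (∂/∂z)(x*(y + z)) dz = (x) dz, which multiplied by dx ∧ dy gives (x) dx ∧ dy ∧ dz
  d(x^2 - x*z - 3*y*z) includes (∂/∂y)(x^2 - x*z - 3*y*z) dy = (-3*z) dy, which multiplied by dx ∧ dz gives (3*z) dx ∧ dy ∧ dz
  d(3*x*y) includes (∂/∂x)(3*x*y) dx = (3*y) dx, which multiplied by dy ∧ dz gives (3*y) dx ∧ dy ∧ dz
Collecting like 3-forms: d(omega) = (x + 3*y + 3*z) dx ∧ dy ∧ dz.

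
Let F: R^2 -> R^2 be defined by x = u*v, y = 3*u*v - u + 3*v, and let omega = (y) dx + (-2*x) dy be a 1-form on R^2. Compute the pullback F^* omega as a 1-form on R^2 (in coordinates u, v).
F^* omega = (v*(-3*u*v + u + 3*v)) du + (u*(-3*u*v - u - 3*v)) dv

Using F^*(f dg) = (f ∘ F) d(g ∘ F), substitute each coordinate x_i by F_i(u, v) in f_i, and replace dx_i by d F_i = (∂F_i/∂u) du + (∂F_i/∂v) dv.
  For the x component: f_1(F) = 3*u*v - u + 3*v; d F_1 = (v) du + (u) dv
  For the y component: f_2(F) = -2*u*v; d F_2 = (3*v - 1) du + (3*u + 3) dv
Combining and collecting du, dv coefficients:
  coeff of du: v*(-3*u*v + u + 3*v)
  coeff of dv: u*(-3*u*v - u - 3*v)
F^* omega = (v*(-3*u*v + u + 3*v)) du + (u*(-3*u*v - u - 3*v)) dv.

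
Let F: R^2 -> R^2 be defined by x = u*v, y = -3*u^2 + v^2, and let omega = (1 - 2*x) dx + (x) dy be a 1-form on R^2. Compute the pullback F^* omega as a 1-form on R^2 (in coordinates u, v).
F^* omega = (v*(-6*u^2 - 2*u*v + 1)) du + (u*(-2*u*v + 2*v^2 + 1)) dv

Using F^*(f dg) = (f ∘ F) d(g ∘ F), substitute each coordinate x_i by F_i(u, v) in f_i, and replace dx_i by d F_i = (∂F_i/∂u) du + (∂F_i/∂v) dv.
  For the x component: f_1(F) = -2*u*v + 1; d F_1 = (v) du + (u) dv
  For the y component: f_2(F) = u*v; d F_2 = (-6*u) du + (2*v) dv
Combining and collecting du, dv coefficients:
  coeff of du: v*(-6*u^2 - 2*u*v + 1)
  coeff of dv: u*(-2*u*v + 2*v^2 + 1)
F^* omega = (v*(-6*u^2 - 2*u*v + 1)) du + (u*(-2*u*v + 2*v^2 + 1)) dv.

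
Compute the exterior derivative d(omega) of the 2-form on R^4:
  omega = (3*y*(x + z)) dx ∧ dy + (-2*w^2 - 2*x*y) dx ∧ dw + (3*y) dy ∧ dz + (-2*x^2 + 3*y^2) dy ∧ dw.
d(omega) = (3*y) dx ∧ dy ∧ dz + (-2*x) dx ∧ dy ∧ dw

For a 2-form omega = sum_{i<j} g_{ij} dx_i ∧ dx_j, the exterior derivative is
  d(omega) = sum_{i<j} d(g_{ij}) ∧ dx_i ∧ dx_j = sum_{i<j, k} (∂g_{ij}/∂x_k) dx_k ∧ dx_i ∧ dx_j.
Expand each term, using dx_k ∧ dx_i ∧ dx_j = sgn(permutation) dx_{(a)} ∧ dx_{(b)} ∧ dx_{(c)} with (a < b < c) sorted:
  d(3*y*(x + z)) includes (∂/∂z)(3*y*(x + z)) dz = (3*y) dz, which multiplied by dx ∧ dy gives (3*y) dx ∧ dy ∧ dz
  d(-2*w^2 - 2*x*y) includes (∂/∂y)(-2*w^2 - 2*x*y) dy = (-2*x) dy, which multiplied by dx ∧ dw gives (2*x) dx ∧ dy ∧ dw
  d(-2*x^2 + 3*y^2) includes (∂/∂x)(-2*x^2 + 3*y^2) dx = (-4*x) dx, which multiplied by dy ∧ dw gives (-4*x) dx ∧ dy ∧ dw
Collecting like 3-forms: d(omega) = (3*y) dx ∧ dy ∧ dz + (-2*x) dx ∧ dy ∧ dw.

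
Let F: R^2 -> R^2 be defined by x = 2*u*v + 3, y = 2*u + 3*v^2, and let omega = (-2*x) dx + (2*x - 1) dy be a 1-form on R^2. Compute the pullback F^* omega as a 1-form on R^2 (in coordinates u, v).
F^* omega = (-8*u*v^2 + 8*u*v - 12*v + 10) du + (-8*u^2*v + 24*u*v^2 - 12*u + 30*v) dv

Using F^*(f dg) = (f ∘ F) d(g ∘ F), substitute each coordinate x_i by F_i(u, v) in f_i, and replace dx_i by d F_i = (∂F_i/∂u) du + (∂F_i/∂v) dv.
  For the x component: f_1(F) = -4*u*v - 6; d F_1 = (2*v) du + (2*u) dv
  For the y component: f_2(F) = 4*u*v + 5; d F_2 = (2) du + (6*v) dv
Combining and collecting du, dv coefficients:
  coeff of du: -8*u*v^2 + 8*u*v - 12*v + 10
  coeff of dv: -8*u^2*v + 24*u*v^2 - 12*u + 30*v
F^* omega = (-8*u*v^2 + 8*u*v - 12*v + 10) du + (-8*u^2*v + 24*u*v^2 - 12*u + 30*v) dv.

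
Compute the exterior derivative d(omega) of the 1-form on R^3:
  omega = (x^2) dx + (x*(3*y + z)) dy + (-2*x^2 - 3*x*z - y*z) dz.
d(omega) = (3*y + z) dx ∧ dy + (-4*x - 3*z) dx ∧ dz + (-x - z) dy ∧ dz

For a 1-form omega = sum_i f_i dx_i, the exterior derivative is
  d(omega) = sum_{i < j} (∂f_j/∂x_i - ∂f_i/∂x_j) dx_i ∧ dx_j.
  coefficient of dx ∧ dy: ∂f_2/∂x - ∂f_1/∂y = ∂(x*(3*y + z))/∂x - ∂(x^2)/∂y = 3*y + z
  coefficient of dx ∧ dz: ∂f_3/∂x - ∂f_1/∂z = ∂(-2*x^2 - 3*x*z - y*z)/∂x - ∂(x^2)/∂z = -4*x - 3*z
  coefficient of dy ∧ dz: ∂f_3/∂y - ∂f_2/∂z = ∂(-2*x^2 - 3*x*z - y*z)/∂y - ∂(x*(3*y + z))/∂z = -x - z
Assembling: d(omega) = (3*y + z) dx ∧ dy + (-4*x - 3*z) dx ∧ dz + (-x - z) dy ∧ dz.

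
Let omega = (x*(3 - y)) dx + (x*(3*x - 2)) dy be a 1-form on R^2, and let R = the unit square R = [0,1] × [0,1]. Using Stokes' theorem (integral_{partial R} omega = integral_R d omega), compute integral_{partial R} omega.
integral_(partial R) omega = 3/2

Stokes: integral_partial_R omega = integral_R d omega with d omega = (∂Q/∂x - ∂P/∂y) dx ∧ dy.
  ∂Q/∂x = 6*x - 2
  ∂P/∂y = -x
  integrand = ∂Q/∂x - ∂P/∂y = 7*x - 2.
Integrating over R: integral_0^1 integral_0^1 (7*x - 2) dx dy = 3/2.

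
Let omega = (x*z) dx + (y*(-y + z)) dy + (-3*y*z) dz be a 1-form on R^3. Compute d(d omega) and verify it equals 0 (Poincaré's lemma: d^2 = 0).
d(d omega) = 0

Step 1: d omega = sum_{i<j} (∂f_j/∂x_i - ∂f_i/∂x_j) dx_i ∧ dx_j:
  coeff of dx ∧ dy: 0
  coeff of dx ∧ dz: -x
  coeff of dy ∧ dz: -y - 3*z
Step 2: Apply d again to each 2-form coefficient. The only possible 3-form in R^3 is dx ∧ dy ∧ dz, with coefficient
  ∂(coeff of dy∧dz)/∂x - ∂(coeff of dx∧dz)/∂y + ∂(coeff of dx∧dy)/∂z
  = ∂/∂x (-y - 3*z) - ∂/∂y (-x) + ∂/∂z (0).
Each of these terms simplifies to sums of mixed partials that cancel in pairs. The result is 0 (by equality of mixed partials for smooth functions — Schwarz / Clairaut).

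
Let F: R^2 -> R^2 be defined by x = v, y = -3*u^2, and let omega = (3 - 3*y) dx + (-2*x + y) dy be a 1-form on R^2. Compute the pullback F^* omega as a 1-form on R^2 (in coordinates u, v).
F^* omega = (18*u^3 + 12*u*v) du + (9*u^2 + 3) dv

Using F^*(f dg) = (f ∘ F) d(g ∘ F), substitute each coordinate x_i by F_i(u, v) in f_i, and replace dx_i by d F_i = (∂F_i/∂u) du + (∂F_i/∂v) dv.
  For the x component: f_1(F) = 9*u^2 + 3; d F_1 = (0) du + (1) dv
  For the y component: f_2(F) = -3*u^2 - 2*v; d F_2 = (-6*u) du + (0) dv
Combining and collecting du, dv coefficients:
  coeff of du: 18*u^3 + 12*u*v
  coeff of dv: 9*u^2 + 3
F^* omega = (18*u^3 + 12*u*v) du + (9*u^2 + 3) dv.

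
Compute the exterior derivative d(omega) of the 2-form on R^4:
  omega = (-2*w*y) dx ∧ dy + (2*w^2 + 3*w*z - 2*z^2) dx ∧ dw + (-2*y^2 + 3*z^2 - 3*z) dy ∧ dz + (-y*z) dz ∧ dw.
d(omega) = (-2*y) dx ∧ dy ∧ dw + (-3*w + 4*z) dx ∧ dz ∧ dw + (-z) dy ∧ dz ∧ dw

For a 2-form omega = sum_{i<j} g_{ij} dx_i ∧ dx_j, the exterior derivative is
  d(omega) = sum_{i<j} d(g_{ij}) ∧ dx_i ∧ dx_j = sum_{i<j, k} (∂g_{ij}/∂x_k) dx_k ∧ dx_i ∧ dx_j.
Expand each term, using dx_k ∧ dx_i ∧ dx_j = sgn(permutation) dx_{(a)} ∧ dx_{(b)} ∧ dx_{(c)} with (a < b < c) sorted:
  d(-2*w*y) includes (∂/∂w)(-2*w*y) dw = (-2*y) dw, which multiplied by dx ∧ dy gives (-2*y) dx ∧ dy ∧ dw
  d(2*w^2 + 3*w*z - 2*z^2) includes (∂/∂z)(2*w^2 + 3*w*z - 2*z^2) dz = (3*w - 4*z) dz, which multiplied by dx ∧ dw gives (-3*w + 4*z) dx ∧ dz ∧ dw
  d(-y*z) includes (∂/∂y)(-y*z) dy = (-z) dy, which multiplied by dz ∧ dw gives (-z) dy ∧ dz ∧ dw
Collecting like 3-forms: d(omega) = (-2*y) dx ∧ dy ∧ dw + (-3*w + 4*z) dx ∧ dz ∧ dw + (-z) dy ∧ dz ∧ dw.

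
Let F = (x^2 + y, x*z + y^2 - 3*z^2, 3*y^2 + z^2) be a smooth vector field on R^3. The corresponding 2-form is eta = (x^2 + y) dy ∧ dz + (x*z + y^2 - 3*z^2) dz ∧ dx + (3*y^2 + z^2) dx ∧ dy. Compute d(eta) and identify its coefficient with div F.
d(eta) = (2*x + 2*y + 2*z) dx ∧ dy ∧ dz; div F = 2*x + 2*y + 2*z

For a 2-form in R^3 of the form above, applying d gives a 3-form with coefficient ∂P/∂x + ∂Q/∂y + ∂R/∂z:
  ∂P/∂x = 2*x
  ∂Q/∂y = 2*y
  ∂R/∂z = 2*z
Sum = 2*x + 2*y + 2*z, which is exactly div F.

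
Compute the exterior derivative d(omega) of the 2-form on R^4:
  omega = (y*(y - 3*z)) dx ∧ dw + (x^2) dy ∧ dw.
d(omega) = (2*x - 2*y + 3*z) dx ∧ dy ∧ dw + (3*y) dx ∧ dz ∧ dw

For a 2-form omega = sum_{i<j} g_{ij} dx_i ∧ dx_j, the exterior derivative is
  d(omega) = sum_{i<j} d(g_{ij}) ∧ dx_i ∧ dx_j = sum_{i<j, k} (∂g_{ij}/∂x_k) dx_k ∧ dx_i ∧ dx_j.
Expand each term, using dx_k ∧ dx_i ∧ dx_j = sgn(permutation) dx_{(a)} ∧ dx_{(b)} ∧ dx_{(c)} with (a < b < c) sorted:
  d(y*(y - 3*z)) includes (∂/∂y)(y*(y - 3*z)) dy = (2*y - 3*z) dy, which multiplied by dx ∧ dw gives (-2*y + 3*z) dx ∧ dy ∧ dw
  d(y*(y - 3*z)) includes (∂/∂z)(y*(y - 3*z)) dz = (-3*y) dz, which multiplied by dx ∧ dw gives (3*y) dx ∧ dz ∧ dw
  d(x^2) includes (∂/∂x)(x^2) dx = (2*x) dx, which multiplied by dy ∧ dw gives (2*x) dx ∧ dy ∧ dw
Collecting like 3-forms: d(omega) = (2*x - 2*y + 3*z) dx ∧ dy ∧ dw + (3*y) dx ∧ dz ∧ dw.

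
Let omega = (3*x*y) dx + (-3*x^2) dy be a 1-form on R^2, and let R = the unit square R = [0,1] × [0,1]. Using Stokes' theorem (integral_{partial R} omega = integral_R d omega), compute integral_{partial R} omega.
integral_(partial R) omega = -9/2

Stokes: integral_partial_R omega = integral_R d omega with d omega = (∂Q/∂x - ∂P/∂y) dx ∧ dy.
  ∂Q/∂x = -6*x
  ∂P/∂y = 3*x
  integrand = ∂Q/∂x - ∂P/∂y = -9*x.
Integrating over R: integral_0^1 integral_0^1 (-9*x) dx dy = -9/2.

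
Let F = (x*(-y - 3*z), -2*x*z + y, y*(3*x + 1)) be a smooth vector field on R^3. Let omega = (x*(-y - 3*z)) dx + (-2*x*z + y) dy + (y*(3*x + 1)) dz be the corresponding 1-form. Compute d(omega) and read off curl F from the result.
d(omega) = (5*x + 1) dy ∧ dz + (-3*x - 3*y) dz ∧ dx + (x - 2*z) dx ∧ dy; curl F = (5*x + 1, -3*x - 3*y, x - 2*z)

d omega = sum_{i<j} (∂f_j/∂x_i - ∂f_i/∂x_j) dx_i ∧ dx_j. Under the identification (dy ∧ dz, dz ∧ dx, dx ∧ dy) ↔ (e_x, e_y, e_z), the coefficients are exactly the components of curl F. Compute:
  ∂R/∂y - ∂Q/∂z = (3*x + 1) - (-2*x) = 5*x + 1
  ∂P/∂z - ∂R/∂x = (-3*x) - (3*y) = -3*x - 3*y
  ∂Q/∂x - ∂P/∂y = (-2*z) - (-x) = x - 2*z.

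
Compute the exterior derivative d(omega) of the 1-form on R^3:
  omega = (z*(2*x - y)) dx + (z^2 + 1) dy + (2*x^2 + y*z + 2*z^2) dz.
d(omega) = (z) dx ∧ dy + (2*x + y) dx ∧ dz + (-z) dy ∧ dz

For a 1-form omega = sum_i f_i dx_i, the exterior derivative is
  d(omega) = sum_{i < j} (∂f_j/∂x_i - ∂f_i/∂x_j) dx_i ∧ dx_j.
  coefficient of dx ∧ dy: ∂f_2/∂x - ∂f_1/∂y = ∂(z^2 + 1)/∂x - ∂(z*(2*x - y))/∂y = z
  coefficient of dx ∧ dz: ∂f_3/∂x - ∂f_1/∂z = ∂(2*x^2 + y*z + 2*z^2)/∂x - ∂(z*(2*x - y))/∂z = 2*x + y
  coefficient of dy ∧ dz: ∂f_3/∂y - ∂f_2/∂z = ∂(2*x^2 + y*z + 2*z^2)/∂y - ∂(z^2 + 1)/∂z = -z
Assembling: d(omega) = (z) dx ∧ dy + (2*x + y) dx ∧ dz + (-z) dy ∧ dz.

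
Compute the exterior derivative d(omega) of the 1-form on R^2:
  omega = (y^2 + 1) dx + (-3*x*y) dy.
d(omega) = (-5*y) dx ∧ dy

For a 1-form omega = sum_i f_i dx_i, the exterior derivative is
  d(omega) = sum_{i < j} (∂f_j/∂x_i - ∂f_i/∂x_j) dx_i ∧ dx_j.
  coefficient of dx ∧ dy: ∂f_2/∂x - ∂f_1/∂y = ∂(-3*x*y)/∂x - ∂(y^2 + 1)/∂y = -5*y
Assembling: d(omega) = (-5*y) dx ∧ dy.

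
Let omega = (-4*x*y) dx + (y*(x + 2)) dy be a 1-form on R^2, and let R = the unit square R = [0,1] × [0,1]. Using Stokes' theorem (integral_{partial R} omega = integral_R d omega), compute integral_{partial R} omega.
integral_(partial R) omega = 5/2

Stokes: integral_partial_R omega = integral_R d omega with d omega = (∂Q/∂x - ∂P/∂y) dx ∧ dy.
  ∂Q/∂x = y
  ∂P/∂y = -4*x
  integrand = ∂Q/∂x - ∂P/∂y = 4*x + y.
Integrating over R: integral_0^1 integral_0^1 (4*x + y) dx dy = 5/2.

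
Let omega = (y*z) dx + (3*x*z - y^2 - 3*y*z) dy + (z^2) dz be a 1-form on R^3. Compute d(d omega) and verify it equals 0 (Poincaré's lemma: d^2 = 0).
d(d omega) = 0

Step 1: d omega = sum_{i<j} (∂f_j/∂x_i - ∂f_i/∂x_j) dx_i ∧ dx_j:
  coeff of dx ∧ dy: 2*z
  coeff of dx ∧ dz: -y
  coeff of dy ∧ dz: -3*x + 3*y
Step 2: Apply d again to each 2-form coefficient. The only possible 3-form in R^3 is dx ∧ dy ∧ dz, with coefficient
  ∂(coeff of dy∧dz)/∂x - ∂(coeff of dx∧dz)/∂y + ∂(coeff of dx∧dy)/∂z
  = ∂/∂x (-3*x + 3*y) - ∂/∂y (-y) + ∂/∂z (2*z).
Each of these terms simplifies to sums of mixed partials that cancel in pairs. The result is 0 (by equality of mixed partials for smooth functions — Schwarz / Clairaut).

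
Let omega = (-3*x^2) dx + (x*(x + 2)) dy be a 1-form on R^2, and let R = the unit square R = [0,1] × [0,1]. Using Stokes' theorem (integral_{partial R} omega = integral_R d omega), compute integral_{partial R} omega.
integral_(partial R) omega = 3

Stokes: integral_partial_R omega = integral_R d omega with d omega = (∂Q/∂x - ∂P/∂y) dx ∧ dy.
  ∂Q/∂x = 2*x + 2
  ∂P/∂y = 0
  integrand = ∂Q/∂x - ∂P/∂y = 2*x + 2.
Integrating over R: integral_0^1 integral_0^1 (2*x + 2) dx dy = 3.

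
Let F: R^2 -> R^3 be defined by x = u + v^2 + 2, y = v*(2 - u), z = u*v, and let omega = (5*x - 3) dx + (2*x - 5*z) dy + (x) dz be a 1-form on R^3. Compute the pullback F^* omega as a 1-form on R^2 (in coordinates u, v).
F^* omega = (5*u*v^2 - u*v + 5*u - v^3 + 5*v^2 - 2*v + 7) du + (5*u^2*v - u^2 - u*v^2 + 2*u + 10*v^3 + 4*v^2 + 14*v + 8) dv

Using F^*(f dg) = (f ∘ F) d(g ∘ F), substitute each coordinate x_i by F_i(u, v) in f_i, and replace dx_i by d F_i = (∂F_i/∂u) du + (∂F_i/∂v) dv.
  For the x component: f_1(F) = 5*u + 5*v^2 + 7; d F_1 = (1) du + (2*v) dv
  For the y component: f_2(F) = -5*u*v + 2*u + 2*v^2 + 4; d F_2 = (-v) du + (2 - u) dv
  For the z component: f_3(F) = u + v^2 + 2; d F_3 = (v) du + (u) dv
Combining and collecting du, dv coefficients:
  coeff of du: 5*u*v^2 - u*v + 5*u - v^3 + 5*v^2 - 2*v + 7
  coeff of dv: 5*u^2*v - u^2 - u*v^2 + 2*u + 10*v^3 + 4*v^2 + 14*v + 8
F^* omega = (5*u*v^2 - u*v + 5*u - v^3 + 5*v^2 - 2*v + 7) du + (5*u^2*v - u^2 - u*v^2 + 2*u + 10*v^3 + 4*v^2 + 14*v + 8) dv.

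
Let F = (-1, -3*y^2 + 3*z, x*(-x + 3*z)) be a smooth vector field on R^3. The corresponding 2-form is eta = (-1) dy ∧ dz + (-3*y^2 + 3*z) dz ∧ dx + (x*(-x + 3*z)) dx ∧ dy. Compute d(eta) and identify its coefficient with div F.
d(eta) = (3*x - 6*y) dx ∧ dy ∧ dz; div F = 3*x - 6*y

For a 2-form in R^3 of the form above, applying d gives a 3-form with coefficient ∂P/∂x + ∂Q/∂y + ∂R/∂z:
  ∂P/∂x = 0
  ∂Q/∂y = -6*y
  ∂R/∂z = 3*x
Sum = 3*x - 6*y, which is exactly div F.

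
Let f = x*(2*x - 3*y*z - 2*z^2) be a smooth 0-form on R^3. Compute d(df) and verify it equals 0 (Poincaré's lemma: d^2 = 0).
d(df) = 0

Step 1: df = sum_i (∂f/∂x_i) dx_i = (4*x - 3*y*z - 2*z^2) dx + (-3*x*z) dy + (x*(-3*y - 4*z)) dz.
Step 2: Apply d again. Using the 1-form formula, the coefficient of dx ∧ dy in d(df) is ∂^2 f/∂x ∂y - ∂^2 f/∂y ∂x = (-3*z) - (-3*z) = 0 (equality of mixed partials for smooth f).
Similarly for dx ∧ dz and dy ∧ dz — all coefficients vanish. So d(df) = 0.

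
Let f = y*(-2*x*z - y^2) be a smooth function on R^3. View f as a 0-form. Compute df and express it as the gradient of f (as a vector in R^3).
df = (-2*y*z) dx + (-2*x*z - 3*y^2) dy + (-2*x*y) dz; grad f = (-2*y*z, -2*x*z - 3*y^2, -2*x*y)

For a 0-form f, d f = (∂f/∂x) dx + (∂f/∂y) dy + (∂f/∂z) dz. The components of the vector representation are exactly the entries of grad f in Cartesian coordinates:
  ∂f/∂x = -2*y*z
  ∂f/∂y = -2*x*z - 3*y^2
  ∂f/∂z = -2*x*y.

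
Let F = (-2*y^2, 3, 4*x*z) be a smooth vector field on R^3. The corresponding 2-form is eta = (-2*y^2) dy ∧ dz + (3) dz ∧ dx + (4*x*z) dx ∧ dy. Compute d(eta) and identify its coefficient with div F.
d(eta) = (4*x) dx ∧ dy ∧ dz; div F = 4*x

For a 2-form in R^3 of the form above, applying d gives a 3-form with coefficient ∂P/∂x + ∂Q/∂y + ∂R/∂z:
  ∂P/∂x = 0
  ∂Q/∂y = 0
  ∂R/∂z = 4*x
Sum = 4*x, which is exactly div F.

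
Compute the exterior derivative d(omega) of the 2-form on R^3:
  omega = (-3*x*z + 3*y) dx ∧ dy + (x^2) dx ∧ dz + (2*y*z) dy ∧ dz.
d(omega) = (-3*x) dx ∧ dy ∧ dz

For a 2-form omega = sum_{i<j} g_{ij} dx_i ∧ dx_j, the exterior derivative is
  d(omega) = sum_{i<j} d(g_{ij}) ∧ dx_i ∧ dx_j = sum_{i<j, k} (∂g_{ij}/∂x_k) dx_k ∧ dx_i ∧ dx_j.
Expand each term, using dx_k ∧ dx_i ∧ dx_j = sgn(permutation) dx_{(a)} ∧ dx_{(b)} ∧ dx_{(c)} with (a < b < c) sorted:
  d(-3*x*z + 3*y) includes (∂/∂z)(-3*x*z + 3*y) dz = (-3*x) dz, which multiplied by dx ∧ dy gives (-3*x) dx ∧ dy ∧ dz
Collecting like 3-forms: d(omega) = (-3*x) dx ∧ dy ∧ dz.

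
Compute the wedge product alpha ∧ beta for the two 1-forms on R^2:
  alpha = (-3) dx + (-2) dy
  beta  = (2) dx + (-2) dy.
alpha ∧ beta = (10) dx ∧ dy

Distribute the wedge, using dx_i ∧ dx_j = -dx_j ∧ dx_i and dx_i ∧ dx_i = 0. For each pair (i, j) with i < j, the coefficient of dx_i ∧ dx_j in alpha ∧ beta is (alpha_i * beta_j - alpha_j * beta_i). Collecting: alpha ∧ beta = (10) dx ∧ dy.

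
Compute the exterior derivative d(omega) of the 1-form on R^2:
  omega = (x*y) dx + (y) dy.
d(omega) = (-x) dx ∧ dy

For a 1-form omega = sum_i f_i dx_i, the exterior derivative is
  d(omega) = sum_{i < j} (∂f_j/∂x_i - ∂f_i/∂x_j) dx_i ∧ dx_j.
  coefficient of dx ∧ dy: ∂f_2/∂x - ∂f_1/∂y = ∂(y)/∂x - ∂(x*y)/∂y = -x
Assembling: d(omega) = (-x) dx ∧ dy.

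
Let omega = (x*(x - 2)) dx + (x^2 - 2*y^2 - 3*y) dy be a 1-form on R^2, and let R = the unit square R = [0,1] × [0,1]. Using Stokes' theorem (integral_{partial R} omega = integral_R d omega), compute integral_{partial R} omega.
integral_(partial R) omega = 1

Stokes: integral_partial_R omega = integral_R d omega with d omega = (∂Q/∂x - ∂P/∂y) dx ∧ dy.
  ∂Q/∂x = 2*x
  ∂P/∂y = 0
  integrand = ∂Q/∂x - ∂P/∂y = 2*x.
Integrating over R: integral_0^1 integral_0^1 (2*x) dx dy = 1.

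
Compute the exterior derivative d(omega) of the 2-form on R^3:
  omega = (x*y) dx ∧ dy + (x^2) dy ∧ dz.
d(omega) = (2*x) dx ∧ dy ∧ dz

For a 2-form omega = sum_{i<j} g_{ij} dx_i ∧ dx_j, the exterior derivative is
  d(omega) = sum_{i<j} d(g_{ij}) ∧ dx_i ∧ dx_j = sum_{i<j, k} (∂g_{ij}/∂x_k) dx_k ∧ dx_i ∧ dx_j.
Expand each term, using dx_k ∧ dx_i ∧ dx_j = sgn(permutation) dx_{(a)} ∧ dx_{(b)} ∧ dx_{(c)} with (a < b < c) sorted:
  d(x^2) includes (∂/∂x)(x^2) dx = (2*x) dx, which multiplied by dy ∧ dz gives (2*x) dx ∧ dy ∧ dz
Collecting like 3-forms: d(omega) = (2*x) dx ∧ dy ∧ dz.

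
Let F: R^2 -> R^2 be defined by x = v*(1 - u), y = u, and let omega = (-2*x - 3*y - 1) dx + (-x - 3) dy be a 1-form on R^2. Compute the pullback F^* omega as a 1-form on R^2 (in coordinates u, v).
F^* omega = (-2*u*v^2 + 4*u*v + 2*v^2 - 3) du + (-2*u^2*v + 3*u^2 + 4*u*v - 2*u - 2*v - 1) dv

Using F^*(f dg) = (f ∘ F) d(g ∘ F), substitute each coordinate x_i by F_i(u, v) in f_i, and replace dx_i by d F_i = (∂F_i/∂u) du + (∂F_i/∂v) dv.
  For the x component: f_1(F) = 2*u*v - 3*u - 2*v - 1; d F_1 = (-v) du + (1 - u) dv
  For the y component: f_2(F) = u*v - v - 3; d F_2 = (1) du + (0) dv
Combining and collecting du, dv coefficients:
  coeff of du: -2*u*v^2 + 4*u*v + 2*v^2 - 3
  coeff of dv: -2*u^2*v + 3*u^2 + 4*u*v - 2*u - 2*v - 1
F^* omega = (-2*u*v^2 + 4*u*v + 2*v^2 - 3) du + (-2*u^2*v + 3*u^2 + 4*u*v - 2*u - 2*v - 1) dv.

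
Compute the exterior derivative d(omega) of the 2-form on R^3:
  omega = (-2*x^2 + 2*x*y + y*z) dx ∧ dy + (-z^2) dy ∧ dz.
d(omega) = (y) dx ∧ dy ∧ dz

For a 2-form omega = sum_{i<j} g_{ij} dx_i ∧ dx_j, the exterior derivative is
  d(omega) = sum_{i<j} d(g_{ij}) ∧ dx_i ∧ dx_j = sum_{i<j, k} (∂g_{ij}/∂x_k) dx_k ∧ dx_i ∧ dx_j.
Expand each term, using dx_k ∧ dx_i ∧ dx_j = sgn(permutation) dx_{(a)} ∧ dx_{(b)} ∧ dx_{(c)} with (a < b < c) sorted:
  d(-2*x^2 + 2*x*y + y*z) includes (∂/∂z)(-2*x^2 + 2*x*y + y*z) dz = (y) dz, which multiplied by dx ∧ dy gives (y) dx ∧ dy ∧ dz
Collecting like 3-forms: d(omega) = (y) dx ∧ dy ∧ dz.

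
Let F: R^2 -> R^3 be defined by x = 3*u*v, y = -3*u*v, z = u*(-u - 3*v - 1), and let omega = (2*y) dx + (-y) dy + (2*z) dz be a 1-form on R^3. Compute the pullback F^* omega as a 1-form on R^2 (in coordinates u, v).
F^* omega = (u*(4*u^2 + 18*u*v + 6*u - 9*v^2 + 12*v + 2)) du + (u^2*(6*u - 9*v + 6)) dv

Using F^*(f dg) = (f ∘ F) d(g ∘ F), substitute each coordinate x_i by F_i(u, v) in f_i, and replace dx_i by d F_i = (∂F_i/∂u) du + (∂F_i/∂v) dv.
  For the x component: f_1(F) = -6*u*v; d F_1 = (3*v) du + (3*u) dv
  For the y component: f_2(F) = 3*u*v; d F_2 = (-3*v) du + (-3*u) dv
  For the z component: f_3(F) = 2*u*(-u - 3*v - 1); d F_3 = (-2*u - 3*v - 1) du + (-3*u) dv
Combining and collecting du, dv coefficients:
  coeff of du: u*(4*u^2 + 18*u*v + 6*u - 9*v^2 + 12*v + 2)
  coeff of dv: u^2*(6*u - 9*v + 6)
F^* omega = (u*(4*u^2 + 18*u*v + 6*u - 9*v^2 + 12*v + 2)) du + (u^2*(6*u - 9*v + 6)) dv.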